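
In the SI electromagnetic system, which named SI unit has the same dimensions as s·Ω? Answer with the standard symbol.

H

Ω = V/A (resistance = voltage per current),
    = kg·m²·s⁻³·A⁻².
Combining: s·Ω = s · (kg·m²·s⁻³·A⁻²) = kg·m²·s⁻²·A⁻².
kg·m²·s⁻²·A⁻² is the base-SI form of the henry.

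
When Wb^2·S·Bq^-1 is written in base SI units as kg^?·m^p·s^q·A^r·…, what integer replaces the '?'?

Wb = V·s (flux: a volt is a weber per second),
    = kg·m²·s⁻²·A⁻¹.
So Wb² = kg²·m⁴·s⁻⁴·A⁻².
S = 1/Ω (conductance is reciprocal resistance),
    = kg⁻¹·m⁻²·s³·A².
Bq = 1/s = s⁻¹ (activity is decays per second).
So Bq⁻¹ = s.
Combining: Wb²·S·Bq⁻¹ = (kg²·m⁴·s⁻⁴·A⁻²) · (kg⁻¹·m⁻²·s³·A²) · s = kg·m².
The exponent of kg is 1.

1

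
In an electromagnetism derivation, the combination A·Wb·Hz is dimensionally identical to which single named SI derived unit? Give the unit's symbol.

W

Wb = kg·m²·s⁻²·A⁻¹.
Hz = s⁻¹.
Combining: A·Wb·Hz = A · (kg·m²·s⁻²·A⁻¹) · s⁻¹ = kg·m²·s⁻³.
kg·m²·s⁻³ is the base-SI form of the watt.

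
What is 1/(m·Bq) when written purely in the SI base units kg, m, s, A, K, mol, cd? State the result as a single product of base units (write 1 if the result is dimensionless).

Bq = 1/s = s⁻¹ (activity is decays per second).
So Bq⁻¹ = s.
Combining: m⁻¹·Bq⁻¹ = m⁻¹ · s = m⁻¹·s.

m⁻¹·s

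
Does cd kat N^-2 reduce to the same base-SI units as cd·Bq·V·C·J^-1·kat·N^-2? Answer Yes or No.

Left side:
  kat = mol/s = s⁻¹·mol (catalytic activity).
  N = kg·m/s² = kg·m·s⁻² (force = mass × acceleration).
  So N⁻² = kg⁻²·m⁻²·s⁴.
  Combining: cd·kat·N⁻² = cd · (s⁻¹·mol) · (kg⁻²·m⁻²·s⁴) = kg⁻²·m⁻²·s³·mol·cd.
Right side:
  Bq = 1/s = s⁻¹ (activity is decays per second).
  V = W/A (potential = power per current),
      = kg·m²·s⁻³·A⁻¹.
  C = A·s = s·A (charge = current × time).
  J = N·m (work = force × distance),
      = kg·m²·s⁻².
  So J⁻¹ = kg⁻¹·m⁻²·s².
  kat = mol/s = s⁻¹·mol (catalytic activity).
  N = kg·m/s² = kg·m·s⁻² (force = mass × acceleration).
  So N⁻² = kg⁻²·m⁻²·s⁴.
  Combining: cd·Bq·V·C·J⁻¹·kat·N⁻² = cd · s⁻¹ · (kg·m²·s⁻³·A⁻¹) · (s·A) · (kg⁻¹·m⁻²·s²) · (s⁻¹·mol) · (kg⁻²·m⁻²·s⁴) = kg⁻²·m⁻²·s²·mol·cd.
Left is kg⁻²·m⁻²·s³·mol·cd; right is kg⁻²·m⁻²·s²·mol·cd — different.

No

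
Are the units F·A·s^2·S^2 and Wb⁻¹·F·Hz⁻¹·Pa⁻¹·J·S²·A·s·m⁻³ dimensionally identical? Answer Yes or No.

Left side:
  F = C/V (capacitance = charge per voltage),
      = A·s/(kg·m²·s⁻³·A⁻¹) (substituting C and V),
      = kg⁻¹·m⁻²·s⁴·A².
  S = 1/Ω (conductance is reciprocal resistance),
      = kg⁻¹·m⁻²·s³·A².
  So S² = kg⁻²·m⁻⁴·s⁶·A⁴.
  Combining: F·A·s²·S² = (kg⁻¹·m⁻²·s⁴·A²) · A · s² · (kg⁻²·m⁻⁴·s⁶·A⁴) = kg⁻³·m⁻⁶·s¹²·A⁷.
Right side:
  Wb = kg·m²·s⁻²·A⁻¹.
  So Wb⁻¹ = kg⁻¹·m⁻²·s²·A.
  F = kg⁻¹·m⁻²·s⁴·A².
  Hz = s⁻¹.
  So Hz⁻¹ = s.
  Pa = kg·m⁻¹·s⁻².
  So Pa⁻¹ = kg⁻¹·m·s².
  J = kg·m²·s⁻².
  S = kg⁻¹·m⁻²·s³·A².
  So S² = kg⁻²·m⁻⁴·s⁶·A⁴.
  Combining: Wb⁻¹·F·Hz⁻¹·Pa⁻¹·J·S²·A·s·m⁻³ = (kg⁻¹·m⁻²·s²·A) · (kg⁻¹·m⁻²·s⁴·A²) · s · (kg⁻¹·m·s²) · (kg·m²·s⁻²) · (kg⁻²·m⁻⁴·s⁶·A⁴) · A · s · m⁻³ = kg⁻⁴·m⁻⁸·s¹⁴·A⁸.
Left is kg⁻³·m⁻⁶·s¹²·A⁷; right is kg⁻⁴·m⁻⁸·s¹⁴·A⁸ — different.

No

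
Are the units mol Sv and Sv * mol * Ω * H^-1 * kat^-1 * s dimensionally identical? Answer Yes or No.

No

Left side:
  Sv = m²·s⁻².
  Combining: mol·Sv = mol · (m²·s⁻²) = m²·s⁻²·mol.
Right side:
  Sv = J/kg (equivalent dose = energy per mass),
      = m²·s⁻².
  Ω = V/A (resistance = voltage per current),
      = kg·m²·s⁻³·A⁻².
  H = Wb/A (inductance = flux per current),
      = kg·m²·s⁻²·A⁻².
  So H⁻¹ = kg⁻¹·m⁻²·s²·A².
  kat = mol/s = s⁻¹·mol (catalytic activity).
  So kat⁻¹ = s·mol⁻¹.
  Combining: Sv·mol·Ω·H⁻¹·kat⁻¹·s = (m²·s⁻²) · mol · (kg·m²·s⁻³·A⁻²) · (kg⁻¹·m⁻²·s²·A²) · (s·mol⁻¹) · s = m²·s⁻¹.
Left is m²·s⁻²·mol; right is m²·s⁻¹ — different.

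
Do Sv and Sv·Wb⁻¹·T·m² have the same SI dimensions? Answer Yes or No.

Left side:
  Sv = J/kg (equivalent dose = energy per mass),
      = m²·s⁻².
Right side:
  Sv = J/kg (equivalent dose = energy per mass),
      = m²·s⁻².
  Wb = V·s (flux: a volt is a weber per second),
      = kg·m²·s⁻²·A⁻¹.
  So Wb⁻¹ = kg⁻¹·m⁻²·s²·A.
  T = Wb/m² (flux density = flux per area),
      = kg·s⁻²·A⁻¹.
  Combining: Sv·Wb⁻¹·T·m² = (m²·s⁻²) · (kg⁻¹·m⁻²·s²·A) · (kg·s⁻²·A⁻¹) · m² = m²·s⁻².
Both reduce to m²·s⁻².

Yes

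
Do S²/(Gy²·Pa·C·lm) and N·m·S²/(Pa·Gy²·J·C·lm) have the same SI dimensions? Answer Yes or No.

Left side:
  Gy = m²·s⁻².
  So Gy⁻² = m⁻⁴·s⁴.
  Pa = kg·m⁻¹·s⁻².
  So Pa⁻¹ = kg⁻¹·m·s².
  C = s·A.
  So C⁻¹ = s⁻¹·A⁻¹.
  S = kg⁻¹·m⁻²·s³·A².
  So S² = kg⁻²·m⁻⁴·s⁶·A⁴.
  lm = cd.
  So lm⁻¹ = cd⁻¹.
  Combining: Gy⁻²·Pa⁻¹·C⁻¹·S²·lm⁻¹ = (m⁻⁴·s⁴) · (kg⁻¹·m·s²) · (s⁻¹·A⁻¹) · (kg⁻²·m⁻⁴·s⁶·A⁴) · cd⁻¹ = kg⁻³·m⁻⁷·s¹¹·A³·cd⁻¹.
Right side:
  N = kg·m/s² = kg·m·s⁻² (force = mass × acceleration).
  Pa = N/m² (pressure = force per area),
      = kg·m⁻¹·s⁻².
  So Pa⁻¹ = kg⁻¹·m·s².
  Gy = J/kg (absorbed dose = energy per mass),
      = m²·s⁻².
  So Gy⁻² = m⁻⁴·s⁴.
  S = 1/Ω (conductance is reciprocal resistance),
      = kg⁻¹·m⁻²·s³·A².
  So S² = kg⁻²·m⁻⁴·s⁶·A⁴.
  J = N·m (work = force × distance),
      = kg·m²·s⁻².
  So J⁻¹ = kg⁻¹·m⁻²·s².
  C = A·s = s·A (charge = current × time).
  So C⁻¹ = s⁻¹·A⁻¹.
  lm = cd·sr = cd (luminous flux; sr is dimensionless).
  So lm⁻¹ = cd⁻¹.
  Combining: N·m·Pa⁻¹·Gy⁻²·S²·J⁻¹·C⁻¹·lm⁻¹ = (kg·m·s⁻²) · m · (kg⁻¹·m·s²) · (m⁻⁴·s⁴) · (kg⁻²·m⁻⁴·s⁶·A⁴) · (kg⁻¹·m⁻²·s²) · (s⁻¹·A⁻¹) · cd⁻¹ = kg⁻³·m⁻⁷·s¹¹·A³·cd⁻¹.
Both reduce to kg⁻³·m⁻⁷·s¹¹·A³·cd⁻¹.

Yes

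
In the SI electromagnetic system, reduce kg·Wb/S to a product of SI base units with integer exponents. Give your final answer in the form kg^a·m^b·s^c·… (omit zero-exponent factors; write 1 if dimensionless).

S = 1/Ω (conductance is reciprocal resistance),
    = kg⁻¹·m⁻²·s³·A².
So S⁻¹ = kg·m²·s⁻³·A⁻².
Wb = V·s (flux: a volt is a weber per second),
    = kg·m²·s⁻²·A⁻¹.
Combining: S⁻¹·kg·Wb = (kg·m²·s⁻³·A⁻²) · kg · (kg·m²·s⁻²·A⁻¹) = kg³·m⁴·s⁻⁵·A⁻³.

kg³·m⁴·s⁻⁵·A⁻³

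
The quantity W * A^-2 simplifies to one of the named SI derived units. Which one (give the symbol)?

Ω

W = kg·m²·s⁻³.
Combining: W·A⁻² = (kg·m²·s⁻³) · A⁻² = kg·m²·s⁻³·A⁻².
kg·m²·s⁻³·A⁻² is the base-SI form of the ohm.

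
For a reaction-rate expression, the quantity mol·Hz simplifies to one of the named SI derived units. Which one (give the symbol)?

kat

Hz = 1/s = s⁻¹ (frequency is cycles per second).
Combining: mol·Hz = mol · s⁻¹ = s⁻¹·mol.
s⁻¹·mol is the base-SI form of the katal.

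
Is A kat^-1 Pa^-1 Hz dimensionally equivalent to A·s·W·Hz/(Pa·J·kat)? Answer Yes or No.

Yes

Left side:
  kat = s⁻¹·mol.
  So kat⁻¹ = s·mol⁻¹.
  Pa = kg·m⁻¹·s⁻².
  So Pa⁻¹ = kg⁻¹·m·s².
  Hz = s⁻¹.
  Combining: A·kat⁻¹·Pa⁻¹·Hz = A · (s·mol⁻¹) · (kg⁻¹·m·s²) · s⁻¹ = kg⁻¹·m·s²·A·mol⁻¹.
Right side:
  Pa = N/m² (pressure = force per area),
      = kg·m⁻¹·s⁻².
  So Pa⁻¹ = kg⁻¹·m·s².
  W = J/s (power = energy per time),
      = kg·m²·s⁻³.
  Hz = 1/s = s⁻¹ (frequency is cycles per second).
  J = N·m (work = force × distance),
      = kg·m²·s⁻².
  So J⁻¹ = kg⁻¹·m⁻²·s².
  kat = mol/s = s⁻¹·mol (catalytic activity).
  So kat⁻¹ = s·mol⁻¹.
  Combining: A·Pa⁻¹·s·W·Hz·J⁻¹·kat⁻¹ = A · (kg⁻¹·m·s²) · s · (kg·m²·s⁻³) · s⁻¹ · (kg⁻¹·m⁻²·s²) · (s·mol⁻¹) = kg⁻¹·m·s²·A·mol⁻¹.
Both reduce to kg⁻¹·m·s²·A·mol⁻¹.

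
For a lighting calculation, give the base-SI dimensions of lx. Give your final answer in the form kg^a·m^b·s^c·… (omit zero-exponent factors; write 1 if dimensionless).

m⁻²·cd

lx = m⁻²·cd.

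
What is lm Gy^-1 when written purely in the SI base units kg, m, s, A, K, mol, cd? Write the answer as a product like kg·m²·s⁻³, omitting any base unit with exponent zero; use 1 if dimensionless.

lm = cd·sr = cd (luminous flux; sr is dimensionless).
Gy = J/kg (absorbed dose = energy per mass),
    = m²·s⁻².
So Gy⁻¹ = m⁻²·s².
Combining: lm·Gy⁻¹ = cd · (m⁻²·s²) = m⁻²·s²·cd.

m⁻²·s²·cd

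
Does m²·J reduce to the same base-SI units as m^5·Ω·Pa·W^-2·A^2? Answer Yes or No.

No

Left side:
  J = N·m (work = force × distance),
      = kg·m²·s⁻².
  Combining: m²·J = m² · (kg·m²·s⁻²) = kg·m⁴·s⁻².
Right side:
  Ω = V/A (resistance = voltage per current),
      = kg·m²·s⁻³·A⁻².
  Pa = N/m² (pressure = force per area),
      = kg·m⁻¹·s⁻².
  W = J/s (power = energy per time),
      = kg·m²·s⁻³.
  So W⁻² = kg⁻²·m⁻⁴·s⁶.
  Combining: m⁵·Ω·Pa·W⁻²·A² = m⁵ · (kg·m²·s⁻³·A⁻²) · (kg·m⁻¹·s⁻²) · (kg⁻²·m⁻⁴·s⁶) · A² = m²·s.
Left is kg·m⁴·s⁻²; right is m²·s — different.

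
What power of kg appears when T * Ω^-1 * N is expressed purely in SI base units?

1

T = Wb/m² (flux density = flux per area),
    = kg·s⁻²·A⁻¹.
Ω = V/A (resistance = voltage per current),
    = kg·m²·s⁻³·A⁻².
So Ω⁻¹ = kg⁻¹·m⁻²·s³·A².
N = kg·m/s² = kg·m·s⁻² (force = mass × acceleration).
Combining: T·Ω⁻¹·N = (kg·s⁻²·A⁻¹) · (kg⁻¹·m⁻²·s³·A²) · (kg·m·s⁻²) = kg·m⁻¹·s⁻¹·A.
The exponent of kg is 1.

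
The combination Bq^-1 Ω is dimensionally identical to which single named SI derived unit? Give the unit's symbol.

Bq = 1/s = s⁻¹ (activity is decays per second).
So Bq⁻¹ = s.
Ω = V/A (resistance = voltage per current),
    = kg·m²·s⁻³·A⁻².
Combining: Bq⁻¹·Ω = s · (kg·m²·s⁻³·A⁻²) = kg·m²·s⁻²·A⁻².
kg·m²·s⁻²·A⁻² is the base-SI form of the henry.

H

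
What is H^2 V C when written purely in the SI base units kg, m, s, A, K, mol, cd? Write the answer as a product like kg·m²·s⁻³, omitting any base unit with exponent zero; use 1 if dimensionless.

kg³·m⁶·s⁻⁶·A⁻⁴

H = kg·m²·s⁻²·A⁻².
So H² = kg²·m⁴·s⁻⁴·A⁻⁴.
V = kg·m²·s⁻³·A⁻¹.
C = s·A.
Combining: H²·V·C = (kg²·m⁴·s⁻⁴·A⁻⁴) · (kg·m²·s⁻³·A⁻¹) · (s·A) = kg³·m⁶·s⁻⁶·A⁻⁴.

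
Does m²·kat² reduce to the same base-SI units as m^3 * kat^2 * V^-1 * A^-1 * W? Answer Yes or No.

Left side:
  kat = s⁻¹·mol.
  So kat² = s⁻²·mol².
  Combining: m²·kat² = m² · (s⁻²·mol²) = m²·s⁻²·mol².
Right side:
  kat = mol/s = s⁻¹·mol (catalytic activity).
  So kat² = s⁻²·mol².
  V = W/A (potential = power per current),
      = kg·m²·s⁻³·A⁻¹.
  So V⁻¹ = kg⁻¹·m⁻²·s³·A.
  W = J/s (power = energy per time),
      = kg·m²·s⁻³.
  Combining: m³·kat²·V⁻¹·A⁻¹·W = m³ · (s⁻²·mol²) · (kg⁻¹·m⁻²·s³·A) · A⁻¹ · (kg·m²·s⁻³) = m³·s⁻²·mol².
Left is m²·s⁻²·mol²; right is m³·s⁻²·mol² — different.

No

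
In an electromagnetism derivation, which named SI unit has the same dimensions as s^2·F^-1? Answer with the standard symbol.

H

F = C/V (capacitance = charge per voltage),
    = A·s/(kg·m²·s⁻³·A⁻¹) (substituting C and V),
    = kg⁻¹·m⁻²·s⁴·A².
So F⁻¹ = kg·m²·s⁻⁴·A⁻².
Combining: s²·F⁻¹ = s² · (kg·m²·s⁻⁴·A⁻²) = kg·m²·s⁻²·A⁻².
kg·m²·s⁻²·A⁻² is the base-SI form of the henry.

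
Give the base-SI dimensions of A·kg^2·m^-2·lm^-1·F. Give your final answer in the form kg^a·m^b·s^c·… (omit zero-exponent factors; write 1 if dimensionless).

lm = cd·sr = cd (luminous flux; sr is dimensionless).
So lm⁻¹ = cd⁻¹.
F = C/V (capacitance = charge per voltage),
    = A·s/(kg·m²·s⁻³·A⁻¹) (substituting C and V),
    = kg⁻¹·m⁻²·s⁴·A².
Combining: A·kg²·m⁻²·lm⁻¹·F = A · kg² · m⁻² · cd⁻¹ · (kg⁻¹·m⁻²·s⁴·A²) = kg·m⁻⁴·s⁴·A³·cd⁻¹.

kg·m⁻⁴·s⁴·A³·cd⁻¹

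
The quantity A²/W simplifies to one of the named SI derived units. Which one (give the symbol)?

S

W = J/s (power = energy per time),
    = kg·m²·s⁻³.
So W⁻¹ = kg⁻¹·m⁻²·s³.
Combining: A²·W⁻¹ = A² · (kg⁻¹·m⁻²·s³) = kg⁻¹·m⁻²·s³·A².
kg⁻¹·m⁻²·s³·A² is the base-SI form of the siemens.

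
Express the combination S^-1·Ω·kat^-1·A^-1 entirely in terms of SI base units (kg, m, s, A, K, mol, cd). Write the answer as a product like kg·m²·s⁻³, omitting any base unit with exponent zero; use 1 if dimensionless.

S = kg⁻¹·m⁻²·s³·A².
So S⁻¹ = kg·m²·s⁻³·A⁻².
Ω = kg·m²·s⁻³·A⁻².
kat = s⁻¹·mol.
So kat⁻¹ = s·mol⁻¹.
Combining: S⁻¹·Ω·kat⁻¹·A⁻¹ = (kg·m²·s⁻³·A⁻²) · (kg·m²·s⁻³·A⁻²) · (s·mol⁻¹) · A⁻¹ = kg²·m⁴·s⁻⁵·A⁻⁵·mol⁻¹.

kg²·m⁴·s⁻⁵·A⁻⁵·mol⁻¹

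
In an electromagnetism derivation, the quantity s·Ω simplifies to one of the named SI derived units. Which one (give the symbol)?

Ω = kg·m²·s⁻³·A⁻².
Combining: s·Ω = s · (kg·m²·s⁻³·A⁻²) = kg·m²·s⁻²·A⁻².
kg·m²·s⁻²·A⁻² is the base-SI form of the henry.

H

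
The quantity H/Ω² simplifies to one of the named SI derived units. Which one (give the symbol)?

Ω = V/A (resistance = voltage per current),
    = kg·m²·s⁻³·A⁻².
So Ω⁻² = kg⁻²·m⁻⁴·s⁶·A⁴.
H = Wb/A (inductance = flux per current),
    = kg·m²·s⁻²·A⁻².
Combining: Ω⁻²·H = (kg⁻²·m⁻⁴·s⁶·A⁴) · (kg·m²·s⁻²·A⁻²) = kg⁻¹·m⁻²·s⁴·A².
kg⁻¹·m⁻²·s⁴·A² is the base-SI form of the farad.

F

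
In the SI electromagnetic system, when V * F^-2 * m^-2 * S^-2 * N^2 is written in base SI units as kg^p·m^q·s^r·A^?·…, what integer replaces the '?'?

-9

V = kg·m²·s⁻³·A⁻¹.
F = kg⁻¹·m⁻²·s⁴·A².
So F⁻² = kg²·m⁴·s⁻⁸·A⁻⁴.
S = kg⁻¹·m⁻²·s³·A².
So S⁻² = kg²·m⁴·s⁻⁶·A⁻⁴.
N = kg·m·s⁻².
So N² = kg²·m²·s⁻⁴.
Combining: V·F⁻²·m⁻²·S⁻²·N² = (kg·m²·s⁻³·A⁻¹) · (kg²·m⁴·s⁻⁸·A⁻⁴) · m⁻² · (kg²·m⁴·s⁻⁶·A⁻⁴) · (kg²·m²·s⁻⁴) = kg⁷·m¹⁰·s⁻²¹·A⁻⁹.
The exponent of A is -9.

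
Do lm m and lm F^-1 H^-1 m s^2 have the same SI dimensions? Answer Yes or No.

Yes

Left side:
  lm = cd·sr = cd (luminous flux; sr is dimensionless).
  Combining: lm·m = cd · m = m·cd.
Right side:
  lm = cd·sr = cd (luminous flux; sr is dimensionless).
  F = C/V (capacitance = charge per voltage),
      = A·s/(kg·m²·s⁻³·A⁻¹) (substituting C and V),
      = kg⁻¹·m⁻²·s⁴·A².
  So F⁻¹ = kg·m²·s⁻⁴·A⁻².
  H = Wb/A (inductance = flux per current),
      = kg·m²·s⁻²·A⁻².
  So H⁻¹ = kg⁻¹·m⁻²·s²·A².
  Combining: lm·F⁻¹·H⁻¹·m·s² = cd · (kg·m²·s⁻⁴·A⁻²) · (kg⁻¹·m⁻²·s²·A²) · m · s² = m·cd.
Both reduce to m·cd.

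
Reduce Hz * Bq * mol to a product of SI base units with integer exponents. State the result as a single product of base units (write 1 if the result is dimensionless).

s⁻²·mol

Hz = s⁻¹.
Bq = s⁻¹.
Combining: Hz·Bq·mol = s⁻¹ · s⁻¹ · mol = s⁻²·mol.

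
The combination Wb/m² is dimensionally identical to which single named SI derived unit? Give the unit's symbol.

T

Wb = V·s (flux: a volt is a weber per second),
    = kg·m²·s⁻²·A⁻¹.
Combining: m⁻²·Wb = m⁻² · (kg·m²·s⁻²·A⁻¹) = kg·s⁻²·A⁻¹.
kg·s⁻²·A⁻¹ is the base-SI form of the tesla.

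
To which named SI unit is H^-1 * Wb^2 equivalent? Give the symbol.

H = Wb/A (inductance = flux per current),
    = kg·m²·s⁻²·A⁻².
So H⁻¹ = kg⁻¹·m⁻²·s²·A².
Wb = V·s (flux: a volt is a weber per second),
    = kg·m²·s⁻²·A⁻¹.
So Wb² = kg²·m⁴·s⁻⁴·A⁻².
Combining: H⁻¹·Wb² = (kg⁻¹·m⁻²·s²·A²) · (kg²·m⁴·s⁻⁴·A⁻²) = kg·m²·s⁻².
kg·m²·s⁻² is the base-SI form of the joule.

J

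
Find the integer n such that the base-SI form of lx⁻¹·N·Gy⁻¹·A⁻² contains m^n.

1

lx = lm/m² (illuminance = luminous flux per area),
    = m⁻²·cd.
So lx⁻¹ = m²·cd⁻¹.
N = kg·m/s² = kg·m·s⁻² (force = mass × acceleration).
Gy = J/kg (absorbed dose = energy per mass),
    = m²·s⁻².
So Gy⁻¹ = m⁻²·s².
Combining: lx⁻¹·N·Gy⁻¹·A⁻² = (m²·cd⁻¹) · (kg·m·s⁻²) · (m⁻²·s²) · A⁻² = kg·m·A⁻²·cd⁻¹.
The exponent of m is 1.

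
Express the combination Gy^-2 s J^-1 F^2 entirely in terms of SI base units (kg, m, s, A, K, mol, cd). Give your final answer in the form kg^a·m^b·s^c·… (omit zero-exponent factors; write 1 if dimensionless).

kg⁻³·m⁻¹⁰·s¹⁵·A⁴

Gy = m²·s⁻².
So Gy⁻² = m⁻⁴·s⁴.
J = kg·m²·s⁻².
So J⁻¹ = kg⁻¹·m⁻²·s².
F = kg⁻¹·m⁻²·s⁴·A².
So F² = kg⁻²·m⁻⁴·s⁸·A⁴.
Combining: Gy⁻²·s·J⁻¹·F² = (m⁻⁴·s⁴) · s · (kg⁻¹·m⁻²·s²) · (kg⁻²·m⁻⁴·s⁸·A⁴) = kg⁻³·m⁻¹⁰·s¹⁵·A⁴.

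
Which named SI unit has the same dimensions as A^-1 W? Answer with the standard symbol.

V

W = J/s (power = energy per time),
    = kg·m²·s⁻³.
Combining: A⁻¹·W = A⁻¹ · (kg·m²·s⁻³) = kg·m²·s⁻³·A⁻¹.
kg·m²·s⁻³·A⁻¹ is the base-SI form of the volt.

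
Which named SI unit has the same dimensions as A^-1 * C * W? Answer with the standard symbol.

C = s·A.
W = kg·m²·s⁻³.
Combining: A⁻¹·C·W = A⁻¹ · (s·A) · (kg·m²·s⁻³) = kg·m²·s⁻².
kg·m²·s⁻² is the base-SI form of the joule.

J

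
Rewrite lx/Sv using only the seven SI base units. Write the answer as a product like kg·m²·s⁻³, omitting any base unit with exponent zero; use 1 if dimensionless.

lx = lm/m² (illuminance = luminous flux per area),
    = m⁻²·cd.
Sv = J/kg (equivalent dose = energy per mass),
    = m²·s⁻².
So Sv⁻¹ = m⁻²·s².
Combining: lx·Sv⁻¹ = (m⁻²·cd) · (m⁻²·s²) = m⁻⁴·s²·cd.

m⁻⁴·s²·cd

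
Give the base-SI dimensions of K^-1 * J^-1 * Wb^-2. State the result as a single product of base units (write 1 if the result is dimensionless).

J = N·m (work = force × distance),
    = kg·m²·s⁻².
So J⁻¹ = kg⁻¹·m⁻²·s².
Wb = V·s (flux: a volt is a weber per second),
    = kg·m²·s⁻²·A⁻¹.
So Wb⁻² = kg⁻²·m⁻⁴·s⁴·A².
Combining: K⁻¹·J⁻¹·Wb⁻² = K⁻¹ · (kg⁻¹·m⁻²·s²) · (kg⁻²·m⁻⁴·s⁴·A²) = kg⁻³·m⁻⁶·s⁶·A²·K⁻¹.

kg⁻³·m⁻⁶·s⁶·A²·K⁻¹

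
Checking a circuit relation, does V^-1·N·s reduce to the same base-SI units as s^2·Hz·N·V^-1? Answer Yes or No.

Yes

Left side:
  V = kg·m²·s⁻³·A⁻¹.
  So V⁻¹ = kg⁻¹·m⁻²·s³·A.
  N = kg·m·s⁻².
  Combining: V⁻¹·N·s = (kg⁻¹·m⁻²·s³·A) · (kg·m·s⁻²) · s = m⁻¹·s²·A.
Right side:
  Hz = 1/s = s⁻¹ (frequency is cycles per second).
  N = kg·m/s² = kg·m·s⁻² (force = mass × acceleration).
  V = W/A (potential = power per current),
      = kg·m²·s⁻³·A⁻¹.
  So V⁻¹ = kg⁻¹·m⁻²·s³·A.
  Combining: s²·Hz·N·V⁻¹ = s² · s⁻¹ · (kg·m·s⁻²) · (kg⁻¹·m⁻²·s³·A) = m⁻¹·s²·A.
Both reduce to m⁻¹·s²·A.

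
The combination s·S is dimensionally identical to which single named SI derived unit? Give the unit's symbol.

F

S = kg⁻¹·m⁻²·s³·A².
Combining: s·S = s · (kg⁻¹·m⁻²·s³·A²) = kg⁻¹·m⁻²·s⁴·A².
kg⁻¹·m⁻²·s⁴·A² is the base-SI form of the farad.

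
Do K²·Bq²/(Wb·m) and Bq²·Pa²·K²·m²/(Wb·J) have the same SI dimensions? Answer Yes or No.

No

Left side:
  Wb = kg·m²·s⁻²·A⁻¹.
  So Wb⁻¹ = kg⁻¹·m⁻²·s²·A.
  Bq = s⁻¹.
  So Bq² = s⁻².
  Combining: Wb⁻¹·K²·Bq²·m⁻¹ = (kg⁻¹·m⁻²·s²·A) · K² · s⁻² · m⁻¹ = kg⁻¹·m⁻³·A·K².
Right side:
  Wb = kg·m²·s⁻²·A⁻¹.
  So Wb⁻¹ = kg⁻¹·m⁻²·s²·A.
  J = kg·m²·s⁻².
  So J⁻¹ = kg⁻¹·m⁻²·s².
  Bq = s⁻¹.
  So Bq² = s⁻².
  Pa = kg·m⁻¹·s⁻².
  So Pa² = kg²·m⁻²·s⁻⁴.
  Combining: Wb⁻¹·J⁻¹·Bq²·Pa²·K²·m² = (kg⁻¹·m⁻²·s²·A) · (kg⁻¹·m⁻²·s²) · s⁻² · (kg²·m⁻²·s⁻⁴) · K² · m² = m⁻⁴·s⁻²·A·K².
Left is kg⁻¹·m⁻³·A·K²; right is m⁻⁴·s⁻²·A·K² — different.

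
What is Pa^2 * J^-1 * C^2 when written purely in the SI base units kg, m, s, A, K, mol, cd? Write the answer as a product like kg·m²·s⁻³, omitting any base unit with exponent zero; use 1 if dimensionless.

kg·m⁻⁴·A²

Pa = kg·m⁻¹·s⁻².
So Pa² = kg²·m⁻²·s⁻⁴.
J = kg·m²·s⁻².
So J⁻¹ = kg⁻¹·m⁻²·s².
C = s·A.
So C² = s²·A².
Combining: Pa²·J⁻¹·C² = (kg²·m⁻²·s⁻⁴) · (kg⁻¹·m⁻²·s²) · (s²·A²) = kg·m⁻⁴·A².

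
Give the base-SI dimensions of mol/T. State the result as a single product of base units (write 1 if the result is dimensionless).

kg⁻¹·s²·A·mol

T = Wb/m² (flux density = flux per area),
    = kg·s⁻²·A⁻¹.
So T⁻¹ = kg⁻¹·s²·A.
Combining: mol·T⁻¹ = mol · (kg⁻¹·s²·A) = kg⁻¹·s²·A·mol.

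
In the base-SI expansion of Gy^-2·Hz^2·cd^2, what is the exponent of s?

Gy = J/kg (absorbed dose = energy per mass),
    = m²·s⁻².
So Gy⁻² = m⁻⁴·s⁴.
Hz = 1/s = s⁻¹ (frequency is cycles per second).
So Hz² = s⁻².
Combining: Gy⁻²·Hz²·cd² = (m⁻⁴·s⁴) · s⁻² · cd² = m⁻⁴·s²·cd².
The exponent of s is 2.

2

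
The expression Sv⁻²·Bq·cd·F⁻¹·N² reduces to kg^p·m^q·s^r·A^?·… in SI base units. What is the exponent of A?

Sv = m²·s⁻².
So Sv⁻² = m⁻⁴·s⁴.
Bq = s⁻¹.
F = kg⁻¹·m⁻²·s⁴·A².
So F⁻¹ = kg·m²·s⁻⁴·A⁻².
N = kg·m·s⁻².
So N² = kg²·m²·s⁻⁴.
Combining: Sv⁻²·Bq·cd·F⁻¹·N² = (m⁻⁴·s⁴) · s⁻¹ · cd · (kg·m²·s⁻⁴·A⁻²) · (kg²·m²·s⁻⁴) = kg³·s⁻⁵·A⁻²·cd.
The exponent of A is -2.

-2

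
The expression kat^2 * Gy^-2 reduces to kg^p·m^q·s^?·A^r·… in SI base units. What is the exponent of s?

2

kat = mol/s = s⁻¹·mol (catalytic activity).
So kat² = s⁻²·mol².
Gy = J/kg (absorbed dose = energy per mass),
    = m²·s⁻².
So Gy⁻² = m⁻⁴·s⁴.
Combining: kat²·Gy⁻² = (s⁻²·mol²) · (m⁻⁴·s⁴) = m⁻⁴·s²·mol².
The exponent of s is 2.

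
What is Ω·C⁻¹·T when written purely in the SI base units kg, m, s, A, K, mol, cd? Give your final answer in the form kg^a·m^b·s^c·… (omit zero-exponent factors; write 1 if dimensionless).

Ω = V/A (resistance = voltage per current),
    = kg·m²·s⁻³·A⁻².
C = A·s = s·A (charge = current × time).
So C⁻¹ = s⁻¹·A⁻¹.
T = Wb/m² (flux density = flux per area),
    = kg·s⁻²·A⁻¹.
Combining: Ω·C⁻¹·T = (kg·m²·s⁻³·A⁻²) · (s⁻¹·A⁻¹) · (kg·s⁻²·A⁻¹) = kg²·m²·s⁻⁶·A⁻⁴.

kg²·m²·s⁻⁶·A⁻⁴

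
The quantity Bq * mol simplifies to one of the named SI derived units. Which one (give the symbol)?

Bq = s⁻¹.
Combining: Bq·mol = s⁻¹ · mol = s⁻¹·mol.
s⁻¹·mol is the base-SI form of the katal.

kat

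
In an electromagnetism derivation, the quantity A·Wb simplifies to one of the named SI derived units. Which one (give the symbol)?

J

Wb = V·s (flux: a volt is a weber per second),
    = kg·m²·s⁻²·A⁻¹.
Combining: A·Wb = A · (kg·m²·s⁻²·A⁻¹) = kg·m²·s⁻².
kg·m²·s⁻² is the base-SI form of the joule.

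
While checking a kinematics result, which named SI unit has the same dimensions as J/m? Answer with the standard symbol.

J = kg·m²·s⁻².
Combining: m⁻¹·J = m⁻¹ · (kg·m²·s⁻²) = kg·m·s⁻².
kg·m·s⁻² is the base-SI form of the newton.

N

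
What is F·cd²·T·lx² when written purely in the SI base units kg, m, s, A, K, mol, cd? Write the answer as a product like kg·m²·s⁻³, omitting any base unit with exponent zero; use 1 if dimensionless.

F = kg⁻¹·m⁻²·s⁴·A².
T = kg·s⁻²·A⁻¹.
lx = m⁻²·cd.
So lx² = m⁻⁴·cd².
Combining: F·cd²·T·lx² = (kg⁻¹·m⁻²·s⁴·A²) · cd² · (kg·s⁻²·A⁻¹) · (m⁻⁴·cd²) = m⁻⁶·s²·A·cd⁴.

m⁻⁶·s²·A·cd⁴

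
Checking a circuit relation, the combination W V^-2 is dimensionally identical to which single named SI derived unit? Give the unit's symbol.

S

W = J/s (power = energy per time),
    = kg·m²·s⁻³.
V = W/A (potential = power per current),
    = kg·m²·s⁻³·A⁻¹.
So V⁻² = kg⁻²·m⁻⁴·s⁶·A².
Combining: W·V⁻² = (kg·m²·s⁻³) · (kg⁻²·m⁻⁴·s⁶·A²) = kg⁻¹·m⁻²·s³·A².
kg⁻¹·m⁻²·s³·A² is the base-SI form of the siemens.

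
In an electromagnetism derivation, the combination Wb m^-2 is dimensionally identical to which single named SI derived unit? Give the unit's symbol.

T

Wb = V·s (flux: a volt is a weber per second),
    = kg·m²·s⁻²·A⁻¹.
Combining: Wb·m⁻² = (kg·m²·s⁻²·A⁻¹) · m⁻² = kg·s⁻²·A⁻¹.
kg·s⁻²·A⁻¹ is the base-SI form of the tesla.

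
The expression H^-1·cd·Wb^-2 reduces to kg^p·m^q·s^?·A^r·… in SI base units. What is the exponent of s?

6

H = Wb/A (inductance = flux per current),
    = kg·m²·s⁻²·A⁻².
So H⁻¹ = kg⁻¹·m⁻²·s²·A².
Wb = V·s (flux: a volt is a weber per second),
    = kg·m²·s⁻²·A⁻¹.
So Wb⁻² = kg⁻²·m⁻⁴·s⁴·A².
Combining: H⁻¹·cd·Wb⁻² = (kg⁻¹·m⁻²·s²·A²) · cd · (kg⁻²·m⁻⁴·s⁴·A²) = kg⁻³·m⁻⁶·s⁶·A⁴·cd.
The exponent of s is 6.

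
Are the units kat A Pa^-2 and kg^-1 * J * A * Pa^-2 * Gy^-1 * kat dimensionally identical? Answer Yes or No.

Left side:
  kat = s⁻¹·mol.
  Pa = kg·m⁻¹·s⁻².
  So Pa⁻² = kg⁻²·m²·s⁴.
  Combining: kat·A·Pa⁻² = (s⁻¹·mol) · A · (kg⁻²·m²·s⁴) = kg⁻²·m²·s³·A·mol.
Right side:
  J = N·m (work = force × distance),
      = kg·m²·s⁻².
  Pa = N/m² (pressure = force per area),
      = kg·m⁻¹·s⁻².
  So Pa⁻² = kg⁻²·m²·s⁴.
  Gy = J/kg (absorbed dose = energy per mass),
      = m²·s⁻².
  So Gy⁻¹ = m⁻²·s².
  kat = mol/s = s⁻¹·mol (catalytic activity).
  Combining: kg⁻¹·J·A·Pa⁻²·Gy⁻¹·kat = kg⁻¹ · (kg·m²·s⁻²) · A · (kg⁻²·m²·s⁴) · (m⁻²·s²) · (s⁻¹·mol) = kg⁻²·m²·s³·A·mol.
Both reduce to kg⁻²·m²·s³·A·mol.

Yes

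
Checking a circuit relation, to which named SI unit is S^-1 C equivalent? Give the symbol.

S = kg⁻¹·m⁻²·s³·A².
So S⁻¹ = kg·m²·s⁻³·A⁻².
C = s·A.
Combining: S⁻¹·C = (kg·m²·s⁻³·A⁻²) · (s·A) = kg·m²·s⁻²·A⁻¹.
kg·m²·s⁻²·A⁻¹ is the base-SI form of the weber.

Wb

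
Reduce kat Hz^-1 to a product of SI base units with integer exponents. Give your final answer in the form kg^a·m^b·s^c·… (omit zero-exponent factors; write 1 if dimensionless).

kat = mol/s = s⁻¹·mol (catalytic activity).
Hz = 1/s = s⁻¹ (frequency is cycles per second).
So Hz⁻¹ = s.
Combining: kat·Hz⁻¹ = (s⁻¹·mol) · s = mol.

mol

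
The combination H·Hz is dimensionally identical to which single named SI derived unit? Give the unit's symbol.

H = kg·m²·s⁻²·A⁻².
Hz = s⁻¹.
Combining: H·Hz = (kg·m²·s⁻²·A⁻²) · s⁻¹ = kg·m²·s⁻³·A⁻².
kg·m²·s⁻³·A⁻² is the base-SI form of the ohm.

Ω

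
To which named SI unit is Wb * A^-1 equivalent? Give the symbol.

Wb = V·s (flux: a volt is a weber per second),
    = kg·m²·s⁻²·A⁻¹.
Combining: Wb·A⁻¹ = (kg·m²·s⁻²·A⁻¹) · A⁻¹ = kg·m²·s⁻²·A⁻².
kg·m²·s⁻²·A⁻² is the base-SI form of the henry.

H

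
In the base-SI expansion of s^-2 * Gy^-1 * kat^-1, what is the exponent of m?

-2

Gy = m²·s⁻².
So Gy⁻¹ = m⁻²·s².
kat = s⁻¹·mol.
So kat⁻¹ = s·mol⁻¹.
Combining: s⁻²·Gy⁻¹·kat⁻¹ = s⁻² · (m⁻²·s²) · (s·mol⁻¹) = m⁻²·s·mol⁻¹.
The exponent of m is -2.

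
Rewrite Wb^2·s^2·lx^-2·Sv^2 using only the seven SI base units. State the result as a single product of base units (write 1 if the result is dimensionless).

kg²·m¹²·s⁻⁶·A⁻²·cd⁻²

Wb = kg·m²·s⁻²·A⁻¹.
So Wb² = kg²·m⁴·s⁻⁴·A⁻².
lx = m⁻²·cd.
So lx⁻² = m⁴·cd⁻².
Sv = m²·s⁻².
So Sv² = m⁴·s⁻⁴.
Combining: Wb²·s²·lx⁻²·Sv² = (kg²·m⁴·s⁻⁴·A⁻²) · s² · (m⁴·cd⁻²) · (m⁴·s⁻⁴) = kg²·m¹²·s⁻⁶·A⁻²·cd⁻².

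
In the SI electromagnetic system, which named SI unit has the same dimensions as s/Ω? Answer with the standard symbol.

F

Ω = kg·m²·s⁻³·A⁻².
So Ω⁻¹ = kg⁻¹·m⁻²·s³·A².
Combining: Ω⁻¹·s = (kg⁻¹·m⁻²·s³·A²) · s = kg⁻¹·m⁻²·s⁴·A².
kg⁻¹·m⁻²·s⁴·A² is the base-SI form of the farad.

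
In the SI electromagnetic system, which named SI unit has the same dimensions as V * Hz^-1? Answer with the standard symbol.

Wb

V = W/A (potential = power per current),
    = kg·m²·s⁻³·A⁻¹.
Hz = 1/s = s⁻¹ (frequency is cycles per second).
So Hz⁻¹ = s.
Combining: V·Hz⁻¹ = (kg·m²·s⁻³·A⁻¹) · s = kg·m²·s⁻²·A⁻¹.
kg·m²·s⁻²·A⁻¹ is the base-SI form of the weber.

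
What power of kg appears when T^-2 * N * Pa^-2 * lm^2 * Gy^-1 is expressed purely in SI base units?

T = Wb/m² (flux density = flux per area),
    = kg·s⁻²·A⁻¹.
So T⁻² = kg⁻²·s⁴·A².
N = kg·m/s² = kg·m·s⁻² (force = mass × acceleration).
Pa = N/m² (pressure = force per area),
    = kg·m⁻¹·s⁻².
So Pa⁻² = kg⁻²·m²·s⁴.
lm = cd·sr = cd (luminous flux; sr is dimensionless).
So lm² = cd².
Gy = J/kg (absorbed dose = energy per mass),
    = m²·s⁻².
So Gy⁻¹ = m⁻²·s².
Combining: T⁻²·N·Pa⁻²·lm²·Gy⁻¹ = (kg⁻²·s⁴·A²) · (kg·m·s⁻²) · (kg⁻²·m²·s⁴) · cd² · (m⁻²·s²) = kg⁻³·m·s⁸·A²·cd².
The exponent of kg is -3.

-3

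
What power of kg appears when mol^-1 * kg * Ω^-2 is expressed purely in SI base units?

-1

Ω = V/A (resistance = voltage per current),
    = kg·m²·s⁻³·A⁻².
So Ω⁻² = kg⁻²·m⁻⁴·s⁶·A⁴.
Combining: mol⁻¹·kg·Ω⁻² = mol⁻¹ · kg · (kg⁻²·m⁻⁴·s⁶·A⁴) = kg⁻¹·m⁻⁴·s⁶·A⁴·mol⁻¹.
The exponent of kg is -1.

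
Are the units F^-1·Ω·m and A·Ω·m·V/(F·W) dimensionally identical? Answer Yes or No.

Left side:
  F = kg⁻¹·m⁻²·s⁴·A².
  So F⁻¹ = kg·m²·s⁻⁴·A⁻².
  Ω = kg·m²·s⁻³·A⁻².
  Combining: F⁻¹·Ω·m = (kg·m²·s⁻⁴·A⁻²) · (kg·m²·s⁻³·A⁻²) · m = kg²·m⁵·s⁻⁷·A⁻⁴.
Right side:
  F = C/V (capacitance = charge per voltage),
      = A·s/(kg·m²·s⁻³·A⁻¹) (substituting C and V),
      = kg⁻¹·m⁻²·s⁴·A².
  So F⁻¹ = kg·m²·s⁻⁴·A⁻².
  W = J/s (power = energy per time),
      = kg·m²·s⁻³.
  So W⁻¹ = kg⁻¹·m⁻²·s³.
  Ω = V/A (resistance = voltage per current),
      = kg·m²·s⁻³·A⁻².
  V = W/A (potential = power per current),
      = kg·m²·s⁻³·A⁻¹.
  Combining: F⁻¹·A·W⁻¹·Ω·m·V = (kg·m²·s⁻⁴·A⁻²) · A · (kg⁻¹·m⁻²·s³) · (kg·m²·s⁻³·A⁻²) · m · (kg·m²·s⁻³·A⁻¹) = kg²·m⁵·s⁻⁷·A⁻⁴.
Both reduce to kg²·m⁵·s⁻⁷·A⁻⁴.

Yes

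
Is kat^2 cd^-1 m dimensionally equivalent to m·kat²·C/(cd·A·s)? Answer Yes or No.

Left side:
  kat = mol/s = s⁻¹·mol (catalytic activity).
  So kat² = s⁻²·mol².
  Combining: kat²·cd⁻¹·m = (s⁻²·mol²) · cd⁻¹ · m = m·s⁻²·mol²·cd⁻¹.
Right side:
  kat = mol/s = s⁻¹·mol (catalytic activity).
  So kat² = s⁻²·mol².
  C = A·s = s·A (charge = current × time).
  Combining: cd⁻¹·m·kat²·A⁻¹·C·s⁻¹ = cd⁻¹ · m · (s⁻²·mol²) · A⁻¹ · (s·A) · s⁻¹ = m·s⁻²·mol²·cd⁻¹.
Both reduce to m·s⁻²·mol²·cd⁻¹.

Yes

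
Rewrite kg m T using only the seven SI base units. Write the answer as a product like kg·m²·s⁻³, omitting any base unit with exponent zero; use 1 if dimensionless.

T = kg·s⁻²·A⁻¹.
Combining: kg·m·T = kg · m · (kg·s⁻²·A⁻¹) = kg²·m·s⁻²·A⁻¹.

kg²·m·s⁻²·A⁻¹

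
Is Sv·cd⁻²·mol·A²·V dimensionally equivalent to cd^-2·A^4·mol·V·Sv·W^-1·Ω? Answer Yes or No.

Yes

Left side:
  Sv = J/kg (equivalent dose = energy per mass),
      = m²·s⁻².
  V = W/A (potential = power per current),
      = kg·m²·s⁻³·A⁻¹.
  Combining: Sv·cd⁻²·mol·A²·V = (m²·s⁻²) · cd⁻² · mol · A² · (kg·m²·s⁻³·A⁻¹) = kg·m⁴·s⁻⁵·A·mol·cd⁻².
Right side:
  V = kg·m²·s⁻³·A⁻¹.
  Sv = m²·s⁻².
  W = kg·m²·s⁻³.
  So W⁻¹ = kg⁻¹·m⁻²·s³.
  Ω = kg·m²·s⁻³·A⁻².
  Combining: cd⁻²·A⁴·mol·V·Sv·W⁻¹·Ω = cd⁻² · A⁴ · mol · (kg·m²·s⁻³·A⁻¹) · (m²·s⁻²) · (kg⁻¹·m⁻²·s³) · (kg·m²·s⁻³·A⁻²) = kg·m⁴·s⁻⁵·A·mol·cd⁻².
Both reduce to kg·m⁴·s⁻⁵·A·mol·cd⁻².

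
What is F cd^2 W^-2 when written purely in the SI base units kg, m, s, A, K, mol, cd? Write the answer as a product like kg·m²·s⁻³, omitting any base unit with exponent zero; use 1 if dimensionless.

kg⁻³·m⁻⁶·s¹⁰·A²·cd²

F = C/V (capacitance = charge per voltage),
    = A·s/(kg·m²·s⁻³·A⁻¹) (substituting C and V),
    = kg⁻¹·m⁻²·s⁴·A².
W = J/s (power = energy per time),
    = kg·m²·s⁻³.
So W⁻² = kg⁻²·m⁻⁴·s⁶.
Combining: F·cd²·W⁻² = (kg⁻¹·m⁻²·s⁴·A²) · cd² · (kg⁻²·m⁻⁴·s⁶) = kg⁻³·m⁻⁶·s¹⁰·A²·cd².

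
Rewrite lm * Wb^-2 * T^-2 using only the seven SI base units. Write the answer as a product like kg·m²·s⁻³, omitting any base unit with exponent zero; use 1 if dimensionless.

kg⁻⁴·m⁻⁴·s⁸·A⁴·cd

lm = cd.
Wb = kg·m²·s⁻²·A⁻¹.
So Wb⁻² = kg⁻²·m⁻⁴·s⁴·A².
T = kg·s⁻²·A⁻¹.
So T⁻² = kg⁻²·s⁴·A².
Combining: lm·Wb⁻²·T⁻² = cd · (kg⁻²·m⁻⁴·s⁴·A²) · (kg⁻²·s⁴·A²) = kg⁻⁴·m⁻⁴·s⁸·A⁴·cd.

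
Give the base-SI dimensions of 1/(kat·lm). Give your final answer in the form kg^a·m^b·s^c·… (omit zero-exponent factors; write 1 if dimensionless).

s·mol⁻¹·cd⁻¹

kat = s⁻¹·mol.
So kat⁻¹ = s·mol⁻¹.
lm = cd.
So lm⁻¹ = cd⁻¹.
Combining: kat⁻¹·lm⁻¹ = (s·mol⁻¹) · cd⁻¹ = s·mol⁻¹·cd⁻¹.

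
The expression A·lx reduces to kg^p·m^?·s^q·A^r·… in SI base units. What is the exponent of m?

-2

lx = lm/m² (illuminance = luminous flux per area),
    = m⁻²·cd.
Combining: A·lx = A · (m⁻²·cd) = m⁻²·A·cd.
The exponent of m is -2.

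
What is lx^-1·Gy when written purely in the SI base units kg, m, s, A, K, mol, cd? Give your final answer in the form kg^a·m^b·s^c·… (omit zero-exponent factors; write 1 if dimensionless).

m⁴·s⁻²·cd⁻¹

lx = m⁻²·cd.
So lx⁻¹ = m²·cd⁻¹.
Gy = m²·s⁻².
Combining: lx⁻¹·Gy = (m²·cd⁻¹) · (m²·s⁻²) = m⁴·s⁻²·cd⁻¹.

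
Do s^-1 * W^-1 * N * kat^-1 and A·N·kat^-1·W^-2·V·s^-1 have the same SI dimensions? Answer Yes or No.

Left side:
  W = kg·m²·s⁻³.
  So W⁻¹ = kg⁻¹·m⁻²·s³.
  N = kg·m·s⁻².
  kat = s⁻¹·mol.
  So kat⁻¹ = s·mol⁻¹.
  Combining: s⁻¹·W⁻¹·N·kat⁻¹ = s⁻¹ · (kg⁻¹·m⁻²·s³) · (kg·m·s⁻²) · (s·mol⁻¹) = m⁻¹·s·mol⁻¹.
Right side:
  N = kg·m·s⁻².
  kat = s⁻¹·mol.
  So kat⁻¹ = s·mol⁻¹.
  W = kg·m²·s⁻³.
  So W⁻² = kg⁻²·m⁻⁴·s⁶.
  V = kg·m²·s⁻³·A⁻¹.
  Combining: A·N·kat⁻¹·W⁻²·V·s⁻¹ = A · (kg·m·s⁻²) · (s·mol⁻¹) · (kg⁻²·m⁻⁴·s⁶) · (kg·m²·s⁻³·A⁻¹) · s⁻¹ = m⁻¹·s·mol⁻¹.
Both reduce to m⁻¹·s·mol⁻¹.

Yes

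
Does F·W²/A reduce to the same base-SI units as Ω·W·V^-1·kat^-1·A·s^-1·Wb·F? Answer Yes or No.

Left side:
  F = kg⁻¹·m⁻²·s⁴·A².
  W = kg·m²·s⁻³.
  So W² = kg²·m⁴·s⁻⁶.
  Combining: A⁻¹·F·W² = A⁻¹ · (kg⁻¹·m⁻²·s⁴·A²) · (kg²·m⁴·s⁻⁶) = kg·m²·s⁻²·A.
Right side:
  Ω = V/A (resistance = voltage per current),
      = kg·m²·s⁻³·A⁻².
  W = J/s (power = energy per time),
      = kg·m²·s⁻³.
  V = W/A (potential = power per current),
      = kg·m²·s⁻³·A⁻¹.
  So V⁻¹ = kg⁻¹·m⁻²·s³·A.
  kat = mol/s = s⁻¹·mol (catalytic activity).
  So kat⁻¹ = s·mol⁻¹.
  Wb = V·s (flux: a volt is a weber per second),
      = kg·m²·s⁻²·A⁻¹.
  F = C/V (capacitance = charge per voltage),
      = A·s/(kg·m²·s⁻³·A⁻¹) (substituting C and V),
      = kg⁻¹·m⁻²·s⁴·A².
  Combining: Ω·W·V⁻¹·kat⁻¹·A·s⁻¹·Wb·F = (kg·m²·s⁻³·A⁻²) · (kg·m²·s⁻³) · (kg⁻¹·m⁻²·s³·A) · (s·mol⁻¹) · A · s⁻¹ · (kg·m²·s⁻²·A⁻¹) · (kg⁻¹·m⁻²·s⁴·A²) = kg·m²·s⁻¹·A·mol⁻¹.
Left is kg·m²·s⁻²·A; right is kg·m²·s⁻¹·A·mol⁻¹ — different.

No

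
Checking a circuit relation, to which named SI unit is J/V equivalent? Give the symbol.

J = N·m (work = force × distance),
    = kg·m²·s⁻².
V = W/A (potential = power per current),
    = kg·m²·s⁻³·A⁻¹.
So V⁻¹ = kg⁻¹·m⁻²·s³·A.
Combining: J·V⁻¹ = (kg·m²·s⁻²) · (kg⁻¹·m⁻²·s³·A) = s·A.
s·A is the base-SI form of the coulomb.

C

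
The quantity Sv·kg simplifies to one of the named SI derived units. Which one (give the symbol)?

Sv = J/kg (equivalent dose = energy per mass),
    = m²·s⁻².
Combining: Sv·kg = (m²·s⁻²) · kg = kg·m²·s⁻².
kg·m²·s⁻² is the base-SI form of the joule.

J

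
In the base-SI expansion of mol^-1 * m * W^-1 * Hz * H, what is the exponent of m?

W = J/s (power = energy per time),
    = kg·m²·s⁻³.
So W⁻¹ = kg⁻¹·m⁻²·s³.
Hz = 1/s = s⁻¹ (frequency is cycles per second).
H = Wb/A (inductance = flux per current),
    = kg·m²·s⁻²·A⁻².
Combining: mol⁻¹·m·W⁻¹·Hz·H = mol⁻¹ · m · (kg⁻¹·m⁻²·s³) · s⁻¹ · (kg·m²·s⁻²·A⁻²) = m·A⁻²·mol⁻¹.
The exponent of m is 1.

1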